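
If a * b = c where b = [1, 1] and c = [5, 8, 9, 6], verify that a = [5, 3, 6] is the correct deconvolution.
Forward-compute [5, 3, 6] * [1, 1]: c[0] = 5×1 = 5; c[1] = 5×1 + 3×1 = 8; c[2] = 3×1 + 6×1 = 9; c[3] = 6×1 = 6 → [5, 8, 9, 6]. Matches given c = [5, 8, 9, 6], so verified.

Verified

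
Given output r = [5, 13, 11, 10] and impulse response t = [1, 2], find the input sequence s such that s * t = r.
Deconvolve r=[5, 13, 11, 10] by t=[1, 2]. Since t[0]=1, solve forward: s[0] = r[0] / 1 = 5; s[1] = (r[1] - 5×2) / 1 = 3; s[2] = (r[2] - 3×2) / 1 = 5. So s = [5, 3, 5]. Check by forward convolution: r[0] = 5×1 = 5; r[1] = 5×2 + 3×1 = 13; r[2] = 3×2 + 5×1 = 11; r[3] = 5×2 = 10

[5, 3, 5]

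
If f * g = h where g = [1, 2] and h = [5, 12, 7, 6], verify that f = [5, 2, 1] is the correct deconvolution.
Forward-compute [5, 2, 1] * [1, 2]: h[0] = 5×1 = 5; h[1] = 5×2 + 2×1 = 12; h[2] = 2×2 + 1×1 = 5; h[3] = 1×2 = 2 → [5, 12, 5, 2]. Does not match given h = [5, 12, 7, 6].

Not verified. [5, 2, 1] * [1, 2] = [5, 12, 5, 2], which differs from [5, 12, 7, 6] at index 2.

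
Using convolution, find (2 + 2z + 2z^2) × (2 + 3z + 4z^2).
Ascending coefficients: a = [2, 2, 2], b = [2, 3, 4]. c[0] = 2×2 = 4; c[1] = 2×3 + 2×2 = 10; c[2] = 2×4 + 2×3 + 2×2 = 18; c[3] = 2×4 + 2×3 = 14; c[4] = 2×4 = 8. Result coefficients: [4, 10, 18, 14, 8] → 4 + 10z + 18z^2 + 14z^3 + 8z^4

4 + 10z + 18z^2 + 14z^3 + 8z^4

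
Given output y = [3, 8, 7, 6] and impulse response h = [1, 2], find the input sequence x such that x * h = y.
Deconvolve y=[3, 8, 7, 6] by h=[1, 2]. Since h[0]=1, solve forward: x[0] = y[0] / 1 = 3; x[1] = (y[1] - 3×2) / 1 = 2; x[2] = (y[2] - 2×2) / 1 = 3. So x = [3, 2, 3]. Check by forward convolution: y[0] = 3×1 = 3; y[1] = 3×2 + 2×1 = 8; y[2] = 2×2 + 3×1 = 7; y[3] = 3×2 = 6

[3, 2, 3]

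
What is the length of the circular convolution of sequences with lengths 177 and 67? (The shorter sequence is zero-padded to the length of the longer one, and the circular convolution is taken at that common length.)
Circular convolution (zero-padding the shorter input) has length max(m, n) = max(177, 67) = 177

177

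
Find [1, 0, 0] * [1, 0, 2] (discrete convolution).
y[0] = 1×1 = 1; y[1] = 1×0 + 0×1 = 0; y[2] = 1×2 + 0×0 + 0×1 = 2; y[3] = 0×2 + 0×0 = 0; y[4] = 0×2 = 0

[1, 0, 2, 0, 0]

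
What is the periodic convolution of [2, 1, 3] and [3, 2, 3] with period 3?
Use y[k] = Σ_j s[j]·t[(k-j) mod 3]. y[0] = 2×3 + 1×3 + 3×2 = 15; y[1] = 2×2 + 1×3 + 3×3 = 16; y[2] = 2×3 + 1×2 + 3×3 = 17. Result: [15, 16, 17]

[15, 16, 17]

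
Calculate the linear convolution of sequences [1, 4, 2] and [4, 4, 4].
y[0] = 1×4 = 4; y[1] = 1×4 + 4×4 = 20; y[2] = 1×4 + 4×4 + 2×4 = 28; y[3] = 4×4 + 2×4 = 24; y[4] = 2×4 = 8

[4, 20, 28, 24, 8]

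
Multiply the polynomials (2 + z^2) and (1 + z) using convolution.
Ascending coefficients: a = [2, 0, 1], b = [1, 1]. c[0] = 2×1 = 2; c[1] = 2×1 + 0×1 = 2; c[2] = 0×1 + 1×1 = 1; c[3] = 1×1 = 1. Result coefficients: [2, 2, 1, 1] → 2 + 2z + z^2 + z^3

2 + 2z + z^2 + z^3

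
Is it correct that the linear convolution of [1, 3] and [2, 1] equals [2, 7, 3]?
Recompute linear convolution of [1, 3] and [2, 1]: y[0] = 1×2 = 2; y[1] = 1×1 + 3×2 = 7; y[2] = 3×1 = 3 → [2, 7, 3]. Given [2, 7, 3] matches, so answer: Yes

Yes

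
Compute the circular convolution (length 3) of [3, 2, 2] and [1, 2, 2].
Use y[k] = Σ_j u[j]·v[(k-j) mod 3]. y[0] = 3×1 + 2×2 + 2×2 = 11; y[1] = 3×2 + 2×1 + 2×2 = 12; y[2] = 3×2 + 2×2 + 2×1 = 12. Result: [11, 12, 12]

[11, 12, 12]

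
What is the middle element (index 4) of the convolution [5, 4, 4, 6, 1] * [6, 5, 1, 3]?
Use y[k] = Σ_i a[i]·b[k-i] at k=4. y[4] = 4×3 + 4×1 + 6×5 + 1×6 = 52

52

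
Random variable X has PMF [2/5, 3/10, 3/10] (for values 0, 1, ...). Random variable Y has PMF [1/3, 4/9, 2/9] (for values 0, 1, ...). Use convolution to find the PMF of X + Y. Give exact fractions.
P(X+Y=k) = Σ_i P(X=i)·P(Y=k-i) — a convolution of [2/5, 3/10, 3/10] and [1/3, 4/9, 2/9]. P(X+Y=0) = (2/5)×(1/3) = 2/15; P(X+Y=1) = (2/5)×(4/9) + (3/10)×(1/3) = 8/45 + 1/10 = 5/18; P(X+Y=2) = (2/5)×(2/9) + (3/10)×(4/9) + (3/10)×(1/3) = 4/45 + 2/15 + 1/10 = 29/90; P(X+Y=3) = (3/10)×(2/9) + (3/10)×(4/9) = 1/15 + 2/15 = 1/5; P(X+Y=4) = (3/10)×(2/9) = 1/15. PMF: [2/15, 5/18, 29/90, 1/5, 1/15] (sums to 1 ✓)

[2/15, 5/18, 29/90, 1/5, 1/15]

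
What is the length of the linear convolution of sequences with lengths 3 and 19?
Linear/full convolution length: m + n - 1 = 3 + 19 - 1 = 21

21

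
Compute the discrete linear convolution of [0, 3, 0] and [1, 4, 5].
y[0] = 0×1 = 0; y[1] = 0×4 + 3×1 = 3; y[2] = 0×5 + 3×4 + 0×1 = 12; y[3] = 3×5 + 0×4 = 15; y[4] = 0×5 = 0

[0, 3, 12, 15, 0]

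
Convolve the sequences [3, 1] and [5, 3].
y[0] = 3×5 = 15; y[1] = 3×3 + 1×5 = 14; y[2] = 1×3 = 3

[15, 14, 3]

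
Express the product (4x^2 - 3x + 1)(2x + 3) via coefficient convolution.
Ascending coefficients: a = [1, -3, 4], b = [3, 2]. c[0] = 1×3 = 3; c[1] = 1×2 + -3×3 = -7; c[2] = -3×2 + 4×3 = 6; c[3] = 4×2 = 8. Result coefficients: [3, -7, 6, 8] → 8x^3 + 6x^2 - 7x + 3

8x^3 + 6x^2 - 7x + 3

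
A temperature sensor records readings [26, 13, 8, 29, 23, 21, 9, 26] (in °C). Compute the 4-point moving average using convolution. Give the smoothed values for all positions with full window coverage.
4-point moving average kernel = [1, 1, 1, 1]. Apply in 'valid' mode (full window coverage): avg[0] = (26 + 13 + 8 + 29) / 4 = 19.0; avg[1] = (13 + 8 + 29 + 23) / 4 = 18.25; avg[2] = (8 + 29 + 23 + 21) / 4 = 20.25; avg[3] = (29 + 23 + 21 + 9) / 4 = 20.5; avg[4] = (23 + 21 + 9 + 26) / 4 = 19.75. Smoothed values: [19.0, 18.25, 20.25, 20.5, 19.75]

[19.0, 18.25, 20.25, 20.5, 19.75]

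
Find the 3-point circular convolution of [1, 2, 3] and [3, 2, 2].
Use y[k] = Σ_j u[j]·v[(k-j) mod 3]. y[0] = 1×3 + 2×2 + 3×2 = 13; y[1] = 1×2 + 2×3 + 3×2 = 14; y[2] = 1×2 + 2×2 + 3×3 = 15. Result: [13, 14, 15]

[13, 14, 15]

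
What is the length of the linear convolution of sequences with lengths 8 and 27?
Linear/full convolution length: m + n - 1 = 8 + 27 - 1 = 34

34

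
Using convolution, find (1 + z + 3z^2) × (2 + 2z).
Ascending coefficients: a = [1, 1, 3], b = [2, 2]. c[0] = 1×2 = 2; c[1] = 1×2 + 1×2 = 4; c[2] = 1×2 + 3×2 = 8; c[3] = 3×2 = 6. Result coefficients: [2, 4, 8, 6] → 2 + 4z + 8z^2 + 6z^3

2 + 4z + 8z^2 + 6z^3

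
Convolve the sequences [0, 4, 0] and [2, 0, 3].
y[0] = 0×2 = 0; y[1] = 0×0 + 4×2 = 8; y[2] = 0×3 + 4×0 + 0×2 = 0; y[3] = 4×3 + 0×0 = 12; y[4] = 0×3 = 0

[0, 8, 0, 12, 0]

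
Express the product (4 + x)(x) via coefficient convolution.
Ascending coefficients: a = [4, 1], b = [0, 1]. c[0] = 4×0 = 0; c[1] = 4×1 + 1×0 = 4; c[2] = 1×1 = 1. Result coefficients: [0, 4, 1] → 4x + x^2

4x + x^2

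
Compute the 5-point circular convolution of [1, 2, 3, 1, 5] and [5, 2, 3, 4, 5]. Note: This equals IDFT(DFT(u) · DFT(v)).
Either evaluate y[k] = Σ_j u[j]·v[(k-j) mod 5] directly, or use IDFT(DFT(u) · DFT(v)). y[0] = 1×5 + 2×5 + 3×4 + 1×3 + 5×2 = 40; y[1] = 1×2 + 2×5 + 3×5 + 1×4 + 5×3 = 46; y[2] = 1×3 + 2×2 + 3×5 + 1×5 + 5×4 = 47; y[3] = 1×4 + 2×3 + 3×2 + 1×5 + 5×5 = 46; y[4] = 1×5 + 2×4 + 3×3 + 1×2 + 5×5 = 49. Result: [40, 46, 47, 46, 49]

[40, 46, 47, 46, 49]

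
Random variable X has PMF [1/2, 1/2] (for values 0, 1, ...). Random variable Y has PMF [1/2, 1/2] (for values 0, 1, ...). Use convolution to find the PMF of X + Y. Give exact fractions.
P(X+Y=k) = Σ_i P(X=i)·P(Y=k-i) — a convolution of [1/2, 1/2] and [1/2, 1/2]. P(X+Y=0) = (1/2)×(1/2) = 1/4; P(X+Y=1) = (1/2)×(1/2) + (1/2)×(1/2) = 1/4 + 1/4 = 1/2; P(X+Y=2) = (1/2)×(1/2) = 1/4. PMF: [1/4, 1/2, 1/4] (sums to 1 ✓)

[1/4, 1/2, 1/4]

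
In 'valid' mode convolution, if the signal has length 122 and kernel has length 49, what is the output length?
'Valid' mode counts only positions where the kernel fully overlaps the signal: m - n + 1 = 122 - 49 + 1 = 74

74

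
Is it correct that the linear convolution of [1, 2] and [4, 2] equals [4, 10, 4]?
Recompute linear convolution of [1, 2] and [4, 2]: y[0] = 1×4 = 4; y[1] = 1×2 + 2×4 = 10; y[2] = 2×2 = 4 → [4, 10, 4]. Given [4, 10, 4] matches, so answer: Yes

Yes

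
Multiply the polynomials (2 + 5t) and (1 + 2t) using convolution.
Ascending coefficients: a = [2, 5], b = [1, 2]. c[0] = 2×1 = 2; c[1] = 2×2 + 5×1 = 9; c[2] = 5×2 = 10. Result coefficients: [2, 9, 10] → 2 + 9t + 10t^2

2 + 9t + 10t^2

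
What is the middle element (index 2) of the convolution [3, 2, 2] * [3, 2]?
Use y[k] = Σ_i a[i]·b[k-i] at k=2. y[2] = 2×2 + 2×3 = 10

10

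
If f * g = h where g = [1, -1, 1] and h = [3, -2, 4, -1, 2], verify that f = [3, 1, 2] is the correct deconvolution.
Forward-compute [3, 1, 2] * [1, -1, 1]: h[0] = 3×1 = 3; h[1] = 3×-1 + 1×1 = -2; h[2] = 3×1 + 1×-1 + 2×1 = 4; h[3] = 1×1 + 2×-1 = -1; h[4] = 2×1 = 2 → [3, -2, 4, -1, 2]. Matches given h = [3, -2, 4, -1, 2], so verified.

Verified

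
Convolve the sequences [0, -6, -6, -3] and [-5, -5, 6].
y[0] = 0×-5 = 0; y[1] = 0×-5 + -6×-5 = 30; y[2] = 0×6 + -6×-5 + -6×-5 = 60; y[3] = -6×6 + -6×-5 + -3×-5 = 9; y[4] = -6×6 + -3×-5 = -21; y[5] = -3×6 = -18

[0, 30, 60, 9, -21, -18]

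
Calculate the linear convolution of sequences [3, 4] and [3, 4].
y[0] = 3×3 = 9; y[1] = 3×4 + 4×3 = 24; y[2] = 4×4 = 16

[9, 24, 16]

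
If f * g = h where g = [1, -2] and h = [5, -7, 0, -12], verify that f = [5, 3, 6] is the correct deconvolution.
Forward-compute [5, 3, 6] * [1, -2]: h[0] = 5×1 = 5; h[1] = 5×-2 + 3×1 = -7; h[2] = 3×-2 + 6×1 = 0; h[3] = 6×-2 = -12 → [5, -7, 0, -12]. Matches given h = [5, -7, 0, -12], so verified.

Verified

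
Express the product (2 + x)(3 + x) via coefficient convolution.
Ascending coefficients: a = [2, 1], b = [3, 1]. c[0] = 2×3 = 6; c[1] = 2×1 + 1×3 = 5; c[2] = 1×1 = 1. Result coefficients: [6, 5, 1] → 6 + 5x + x^2

6 + 5x + x^2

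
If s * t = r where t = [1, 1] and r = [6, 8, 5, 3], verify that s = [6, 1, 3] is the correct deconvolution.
Forward-compute [6, 1, 3] * [1, 1]: r[0] = 6×1 = 6; r[1] = 6×1 + 1×1 = 7; r[2] = 1×1 + 3×1 = 4; r[3] = 3×1 = 3 → [6, 7, 4, 3]. Does not match given r = [6, 8, 5, 3].

Not verified. [6, 1, 3] * [1, 1] = [6, 7, 4, 3], which differs from [6, 8, 5, 3] at index 1.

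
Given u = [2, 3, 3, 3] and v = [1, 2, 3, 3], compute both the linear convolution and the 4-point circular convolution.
Linear: y_lin[0] = 2×1 = 2; y_lin[1] = 2×2 + 3×1 = 7; y_lin[2] = 2×3 + 3×2 + 3×1 = 15; y_lin[3] = 2×3 + 3×3 + 3×2 + 3×1 = 24; y_lin[4] = 3×3 + 3×3 + 3×2 = 24; y_lin[5] = 3×3 + 3×3 = 18; y_lin[6] = 3×3 = 9 → [2, 7, 15, 24, 24, 18, 9]. Circular (length 4): y[0] = 2×1 + 3×3 + 3×3 + 3×2 = 26; y[1] = 2×2 + 3×1 + 3×3 + 3×3 = 25; y[2] = 2×3 + 3×2 + 3×1 + 3×3 = 24; y[3] = 2×3 + 3×3 + 3×2 + 3×1 = 24 → [26, 25, 24, 24]

Linear: [2, 7, 15, 24, 24, 18, 9], Circular: [26, 25, 24, 24]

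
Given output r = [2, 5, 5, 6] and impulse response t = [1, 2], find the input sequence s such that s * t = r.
Deconvolve r=[2, 5, 5, 6] by t=[1, 2]. Since t[0]=1, solve forward: s[0] = r[0] / 1 = 2; s[1] = (r[1] - 2×2) / 1 = 1; s[2] = (r[2] - 1×2) / 1 = 3. So s = [2, 1, 3]. Check by forward convolution: r[0] = 2×1 = 2; r[1] = 2×2 + 1×1 = 5; r[2] = 1×2 + 3×1 = 5; r[3] = 3×2 = 6

[2, 1, 3]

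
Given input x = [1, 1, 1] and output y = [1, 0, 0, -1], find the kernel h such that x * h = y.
Output length 4 = len(x) + len(h) - 1 ⇒ len(h) = 2. Solve h forward using h[k] = (y[k] - Σ_{i≥1} x[i]·h[k-i]) / x[0]: h[0] = y[0] / x[0] = 1 / 1 = 1; h[1] = (y[1] - 1×1) / x[0] = (0 - 1×1) / 1 = -1. So h = [1, -1]. Forward-check [1, 1, 1] * [1, -1]: y[0] = 1×1 = 1; y[1] = 1×-1 + 1×1 = 0; y[2] = 1×-1 + 1×1 = 0; y[3] = 1×-1 = -1 → [1, 0, 0, -1] ✓

[1, -1]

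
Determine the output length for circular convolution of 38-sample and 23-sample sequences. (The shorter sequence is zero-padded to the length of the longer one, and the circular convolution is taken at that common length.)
Circular convolution (zero-padding the shorter input) has length max(m, n) = max(38, 23) = 38

38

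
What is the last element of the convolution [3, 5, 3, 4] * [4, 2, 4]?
Use y[k] = Σ_i a[i]·b[k-i] at k=5. y[5] = 4×4 = 16

16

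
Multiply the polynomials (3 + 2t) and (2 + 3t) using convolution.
Ascending coefficients: a = [3, 2], b = [2, 3]. c[0] = 3×2 = 6; c[1] = 3×3 + 2×2 = 13; c[2] = 2×3 = 6. Result coefficients: [6, 13, 6] → 6 + 13t + 6t^2

6 + 13t + 6t^2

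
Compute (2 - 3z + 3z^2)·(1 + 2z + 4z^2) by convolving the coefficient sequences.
Ascending coefficients: a = [2, -3, 3], b = [1, 2, 4]. c[0] = 2×1 = 2; c[1] = 2×2 + -3×1 = 1; c[2] = 2×4 + -3×2 + 3×1 = 5; c[3] = -3×4 + 3×2 = -6; c[4] = 3×4 = 12. Result coefficients: [2, 1, 5, -6, 12] → 2 + z + 5z^2 - 6z^3 + 12z^4

2 + z + 5z^2 - 6z^3 + 12z^4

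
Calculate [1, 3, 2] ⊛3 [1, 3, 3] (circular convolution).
Use y[k] = Σ_j x[j]·h[(k-j) mod 3]. y[0] = 1×1 + 3×3 + 2×3 = 16; y[1] = 1×3 + 3×1 + 2×3 = 12; y[2] = 1×3 + 3×3 + 2×1 = 14. Result: [16, 12, 14]

[16, 12, 14]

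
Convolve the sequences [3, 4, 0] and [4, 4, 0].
y[0] = 3×4 = 12; y[1] = 3×4 + 4×4 = 28; y[2] = 3×0 + 4×4 + 0×4 = 16; y[3] = 4×0 + 0×4 = 0; y[4] = 0×0 = 0

[12, 28, 16, 0, 0]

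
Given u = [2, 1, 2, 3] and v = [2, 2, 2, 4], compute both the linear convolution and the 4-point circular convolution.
Linear: y_lin[0] = 2×2 = 4; y_lin[1] = 2×2 + 1×2 = 6; y_lin[2] = 2×2 + 1×2 + 2×2 = 10; y_lin[3] = 2×4 + 1×2 + 2×2 + 3×2 = 20; y_lin[4] = 1×4 + 2×2 + 3×2 = 14; y_lin[5] = 2×4 + 3×2 = 14; y_lin[6] = 3×4 = 12 → [4, 6, 10, 20, 14, 14, 12]. Circular (length 4): y[0] = 2×2 + 1×4 + 2×2 + 3×2 = 18; y[1] = 2×2 + 1×2 + 2×4 + 3×2 = 20; y[2] = 2×2 + 1×2 + 2×2 + 3×4 = 22; y[3] = 2×4 + 1×2 + 2×2 + 3×2 = 20 → [18, 20, 22, 20]

Linear: [4, 6, 10, 20, 14, 14, 12], Circular: [18, 20, 22, 20]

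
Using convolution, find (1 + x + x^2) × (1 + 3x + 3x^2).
Ascending coefficients: a = [1, 1, 1], b = [1, 3, 3]. c[0] = 1×1 = 1; c[1] = 1×3 + 1×1 = 4; c[2] = 1×3 + 1×3 + 1×1 = 7; c[3] = 1×3 + 1×3 = 6; c[4] = 1×3 = 3. Result coefficients: [1, 4, 7, 6, 3] → 1 + 4x + 7x^2 + 6x^3 + 3x^4

1 + 4x + 7x^2 + 6x^3 + 3x^4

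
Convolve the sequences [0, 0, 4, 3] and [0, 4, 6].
y[0] = 0×0 = 0; y[1] = 0×4 + 0×0 = 0; y[2] = 0×6 + 0×4 + 4×0 = 0; y[3] = 0×6 + 4×4 + 3×0 = 16; y[4] = 4×6 + 3×4 = 36; y[5] = 3×6 = 18

[0, 0, 0, 16, 36, 18]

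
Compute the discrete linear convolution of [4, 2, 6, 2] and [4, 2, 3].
y[0] = 4×4 = 16; y[1] = 4×2 + 2×4 = 16; y[2] = 4×3 + 2×2 + 6×4 = 40; y[3] = 2×3 + 6×2 + 2×4 = 26; y[4] = 6×3 + 2×2 = 22; y[5] = 2×3 = 6

[16, 16, 40, 26, 22, 6]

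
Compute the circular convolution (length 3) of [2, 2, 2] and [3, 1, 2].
Use y[k] = Σ_j a[j]·b[(k-j) mod 3]. y[0] = 2×3 + 2×2 + 2×1 = 12; y[1] = 2×1 + 2×3 + 2×2 = 12; y[2] = 2×2 + 2×1 + 2×3 = 12. Result: [12, 12, 12]

[12, 12, 12]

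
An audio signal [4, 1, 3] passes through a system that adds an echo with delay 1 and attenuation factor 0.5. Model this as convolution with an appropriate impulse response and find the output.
Direct-path + delayed-attenuated-path model → impulse response h = [1, 0.5] (1 at lag 0, 0.5 at lag 1). Output y[n] = x[n] + 0.5·x[n - 1] (with x[n] = 0 outside 0..2): y[0] = 4 + 0.5×0 = 4; y[1] = 1 + 0.5×4 = 3.0; y[2] = 3 + 0.5×1 = 3.5; y[3] = 0 + 0.5×3 = 1.5. So y = [4, 3.0, 3.5, 1.5]

[4, 3.0, 3.5, 1.5]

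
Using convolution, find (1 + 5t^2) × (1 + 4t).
Ascending coefficients: a = [1, 0, 5], b = [1, 4]. c[0] = 1×1 = 1; c[1] = 1×4 + 0×1 = 4; c[2] = 0×4 + 5×1 = 5; c[3] = 5×4 = 20. Result coefficients: [1, 4, 5, 20] → 1 + 4t + 5t^2 + 20t^3

1 + 4t + 5t^2 + 20t^3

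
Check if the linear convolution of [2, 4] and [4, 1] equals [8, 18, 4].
Recompute linear convolution of [2, 4] and [4, 1]: y[0] = 2×4 = 8; y[1] = 2×1 + 4×4 = 18; y[2] = 4×1 = 4 → [8, 18, 4]. Given [8, 18, 4] matches, so answer: Yes

Yes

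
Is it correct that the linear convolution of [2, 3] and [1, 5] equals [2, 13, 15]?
Recompute linear convolution of [2, 3] and [1, 5]: y[0] = 2×1 = 2; y[1] = 2×5 + 3×1 = 13; y[2] = 3×5 = 15 → [2, 13, 15]. Given [2, 13, 15] matches, so answer: Yes

Yes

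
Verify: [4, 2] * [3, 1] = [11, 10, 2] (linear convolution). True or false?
Recompute linear convolution of [4, 2] and [3, 1]: y[0] = 4×3 = 12; y[1] = 4×1 + 2×3 = 10; y[2] = 2×1 = 2 → [12, 10, 2]. Compare to given [11, 10, 2]: they differ at index 0: given 11, correct 12, so answer: No

No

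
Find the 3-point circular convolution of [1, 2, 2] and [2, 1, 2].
Use y[k] = Σ_j s[j]·t[(k-j) mod 3]. y[0] = 1×2 + 2×2 + 2×1 = 8; y[1] = 1×1 + 2×2 + 2×2 = 9; y[2] = 1×2 + 2×1 + 2×2 = 8. Result: [8, 9, 8]

[8, 9, 8]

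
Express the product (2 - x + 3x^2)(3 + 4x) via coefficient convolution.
Ascending coefficients: a = [2, -1, 3], b = [3, 4]. c[0] = 2×3 = 6; c[1] = 2×4 + -1×3 = 5; c[2] = -1×4 + 3×3 = 5; c[3] = 3×4 = 12. Result coefficients: [6, 5, 5, 12] → 6 + 5x + 5x^2 + 12x^3

6 + 5x + 5x^2 + 12x^3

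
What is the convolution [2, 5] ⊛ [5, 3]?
y[0] = 2×5 = 10; y[1] = 2×3 + 5×5 = 31; y[2] = 5×3 = 15

[10, 31, 15]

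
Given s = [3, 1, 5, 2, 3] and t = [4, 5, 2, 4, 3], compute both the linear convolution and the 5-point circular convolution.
Linear: y_lin[0] = 3×4 = 12; y_lin[1] = 3×5 + 1×4 = 19; y_lin[2] = 3×2 + 1×5 + 5×4 = 31; y_lin[3] = 3×4 + 1×2 + 5×5 + 2×4 = 47; y_lin[4] = 3×3 + 1×4 + 5×2 + 2×5 + 3×4 = 45; y_lin[5] = 1×3 + 5×4 + 2×2 + 3×5 = 42; y_lin[6] = 5×3 + 2×4 + 3×2 = 29; y_lin[7] = 2×3 + 3×4 = 18; y_lin[8] = 3×3 = 9 → [12, 19, 31, 47, 45, 42, 29, 18, 9]. Circular (length 5): y[0] = 3×4 + 1×3 + 5×4 + 2×2 + 3×5 = 54; y[1] = 3×5 + 1×4 + 5×3 + 2×4 + 3×2 = 48; y[2] = 3×2 + 1×5 + 5×4 + 2×3 + 3×4 = 49; y[3] = 3×4 + 1×2 + 5×5 + 2×4 + 3×3 = 56; y[4] = 3×3 + 1×4 + 5×2 + 2×5 + 3×4 = 45 → [54, 48, 49, 56, 45]

Linear: [12, 19, 31, 47, 45, 42, 29, 18, 9], Circular: [54, 48, 49, 56, 45]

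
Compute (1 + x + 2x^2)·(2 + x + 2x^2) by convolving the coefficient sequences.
Ascending coefficients: a = [1, 1, 2], b = [2, 1, 2]. c[0] = 1×2 = 2; c[1] = 1×1 + 1×2 = 3; c[2] = 1×2 + 1×1 + 2×2 = 7; c[3] = 1×2 + 2×1 = 4; c[4] = 2×2 = 4. Result coefficients: [2, 3, 7, 4, 4] → 2 + 3x + 7x^2 + 4x^3 + 4x^4

2 + 3x + 7x^2 + 4x^3 + 4x^4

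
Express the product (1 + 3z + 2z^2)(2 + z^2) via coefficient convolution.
Ascending coefficients: a = [1, 3, 2], b = [2, 0, 1]. c[0] = 1×2 = 2; c[1] = 1×0 + 3×2 = 6; c[2] = 1×1 + 3×0 + 2×2 = 5; c[3] = 3×1 + 2×0 = 3; c[4] = 2×1 = 2. Result coefficients: [2, 6, 5, 3, 2] → 2 + 6z + 5z^2 + 3z^3 + 2z^4

2 + 6z + 5z^2 + 3z^3 + 2z^4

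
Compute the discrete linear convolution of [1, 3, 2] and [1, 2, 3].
y[0] = 1×1 = 1; y[1] = 1×2 + 3×1 = 5; y[2] = 1×3 + 3×2 + 2×1 = 11; y[3] = 3×3 + 2×2 = 13; y[4] = 2×3 = 6

[1, 5, 11, 13, 6]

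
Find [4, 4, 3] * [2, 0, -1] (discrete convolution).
y[0] = 4×2 = 8; y[1] = 4×0 + 4×2 = 8; y[2] = 4×-1 + 4×0 + 3×2 = 2; y[3] = 4×-1 + 3×0 = -4; y[4] = 3×-1 = -3

[8, 8, 2, -4, -3]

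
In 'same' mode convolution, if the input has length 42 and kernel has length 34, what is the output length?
'Same' mode returns an output with the same length as the input: 42

42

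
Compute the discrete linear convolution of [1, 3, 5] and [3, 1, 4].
y[0] = 1×3 = 3; y[1] = 1×1 + 3×3 = 10; y[2] = 1×4 + 3×1 + 5×3 = 22; y[3] = 3×4 + 5×1 = 17; y[4] = 5×4 = 20

[3, 10, 22, 17, 20]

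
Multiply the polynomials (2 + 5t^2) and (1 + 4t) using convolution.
Ascending coefficients: a = [2, 0, 5], b = [1, 4]. c[0] = 2×1 = 2; c[1] = 2×4 + 0×1 = 8; c[2] = 0×4 + 5×1 = 5; c[3] = 5×4 = 20. Result coefficients: [2, 8, 5, 20] → 2 + 8t + 5t^2 + 20t^3

2 + 8t + 5t^2 + 20t^3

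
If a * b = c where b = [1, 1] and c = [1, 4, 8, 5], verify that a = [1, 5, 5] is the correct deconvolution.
Forward-compute [1, 5, 5] * [1, 1]: c[0] = 1×1 = 1; c[1] = 1×1 + 5×1 = 6; c[2] = 5×1 + 5×1 = 10; c[3] = 5×1 = 5 → [1, 6, 10, 5]. Does not match given c = [1, 4, 8, 5].

Not verified. [1, 5, 5] * [1, 1] = [1, 6, 10, 5], which differs from [1, 4, 8, 5] at index 1.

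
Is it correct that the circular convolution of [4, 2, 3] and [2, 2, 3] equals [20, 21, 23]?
Recompute circular convolution of [4, 2, 3] and [2, 2, 3]: y[0] = 4×2 + 2×3 + 3×2 = 20; y[1] = 4×2 + 2×2 + 3×3 = 21; y[2] = 4×3 + 2×2 + 3×2 = 22 → [20, 21, 22]. Compare to given [20, 21, 23]: they differ at index 2: given 23, correct 22, so answer: No

No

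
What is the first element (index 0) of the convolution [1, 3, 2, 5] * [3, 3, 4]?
Use y[k] = Σ_i a[i]·b[k-i] at k=0. y[0] = 1×3 = 3

3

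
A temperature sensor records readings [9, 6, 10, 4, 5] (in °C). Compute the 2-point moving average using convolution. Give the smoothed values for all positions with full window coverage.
2-point moving average kernel = [1, 1]. Apply in 'valid' mode (full window coverage): avg[0] = (9 + 6) / 2 = 7.5; avg[1] = (6 + 10) / 2 = 8.0; avg[2] = (10 + 4) / 2 = 7.0; avg[3] = (4 + 5) / 2 = 4.5. Smoothed values: [7.5, 8.0, 7.0, 4.5]

[7.5, 8.0, 7.0, 4.5]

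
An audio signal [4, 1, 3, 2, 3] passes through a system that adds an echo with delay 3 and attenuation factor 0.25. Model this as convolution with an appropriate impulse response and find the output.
Direct-path + delayed-attenuated-path model → impulse response h = [1, 0, 0, 0.25] (1 at lag 0, 0.25 at lag 3). Output y[n] = x[n] + 0.25·x[n - 3] (with x[n] = 0 outside 0..4): y[0] = 4 + 0.25×0 = 4; y[1] = 1 + 0.25×0 = 1; y[2] = 3 + 0.25×0 = 3; y[3] = 2 + 0.25×4 = 3.0; y[4] = 3 + 0.25×1 = 3.25; y[5] = 0 + 0.25×3 = 0.75; y[6] = 0 + 0.25×2 = 0.5; y[7] = 0 + 0.25×3 = 0.75. So y = [4, 1, 3, 3.0, 3.25, 0.75, 0.5, 0.75]

[4, 1, 3, 3.0, 3.25, 0.75, 0.5, 0.75]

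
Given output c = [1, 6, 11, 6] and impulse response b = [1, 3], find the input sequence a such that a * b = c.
Deconvolve c=[1, 6, 11, 6] by b=[1, 3]. Since b[0]=1, solve forward: a[0] = c[0] / 1 = 1; a[1] = (c[1] - 1×3) / 1 = 3; a[2] = (c[2] - 3×3) / 1 = 2. So a = [1, 3, 2]. Check by forward convolution: c[0] = 1×1 = 1; c[1] = 1×3 + 3×1 = 6; c[2] = 3×3 + 2×1 = 11; c[3] = 2×3 = 6

[1, 3, 2]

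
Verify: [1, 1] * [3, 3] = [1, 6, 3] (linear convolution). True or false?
Recompute linear convolution of [1, 1] and [3, 3]: y[0] = 1×3 = 3; y[1] = 1×3 + 1×3 = 6; y[2] = 1×3 = 3 → [3, 6, 3]. Compare to given [1, 6, 3]: they differ at index 0: given 1, correct 3, so answer: No

No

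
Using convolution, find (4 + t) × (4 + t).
Ascending coefficients: a = [4, 1], b = [4, 1]. c[0] = 4×4 = 16; c[1] = 4×1 + 1×4 = 8; c[2] = 1×1 = 1. Result coefficients: [16, 8, 1] → 16 + 8t + t^2

16 + 8t + t^2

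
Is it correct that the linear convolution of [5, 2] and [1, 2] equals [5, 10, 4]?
Recompute linear convolution of [5, 2] and [1, 2]: y[0] = 5×1 = 5; y[1] = 5×2 + 2×1 = 12; y[2] = 2×2 = 4 → [5, 12, 4]. Compare to given [5, 10, 4]: they differ at index 1: given 10, correct 12, so answer: No

No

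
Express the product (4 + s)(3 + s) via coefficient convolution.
Ascending coefficients: a = [4, 1], b = [3, 1]. c[0] = 4×3 = 12; c[1] = 4×1 + 1×3 = 7; c[2] = 1×1 = 1. Result coefficients: [12, 7, 1] → 12 + 7s + s^2

12 + 7s + s^2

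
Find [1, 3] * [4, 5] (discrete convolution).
y[0] = 1×4 = 4; y[1] = 1×5 + 3×4 = 17; y[2] = 3×5 = 15

[4, 17, 15]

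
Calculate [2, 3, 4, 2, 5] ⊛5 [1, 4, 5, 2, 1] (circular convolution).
Use y[k] = Σ_j x[j]·h[(k-j) mod 5]. y[0] = 2×1 + 3×1 + 4×2 + 2×5 + 5×4 = 43; y[1] = 2×4 + 3×1 + 4×1 + 2×2 + 5×5 = 44; y[2] = 2×5 + 3×4 + 4×1 + 2×1 + 5×2 = 38; y[3] = 2×2 + 3×5 + 4×4 + 2×1 + 5×1 = 42; y[4] = 2×1 + 3×2 + 4×5 + 2×4 + 5×1 = 41. Result: [43, 44, 38, 42, 41]

[43, 44, 38, 42, 41]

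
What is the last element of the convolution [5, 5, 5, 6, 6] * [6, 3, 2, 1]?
Use y[k] = Σ_i a[i]·b[k-i] at k=7. y[7] = 6×1 = 6

6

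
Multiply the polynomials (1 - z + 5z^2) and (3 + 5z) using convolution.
Ascending coefficients: a = [1, -1, 5], b = [3, 5]. c[0] = 1×3 = 3; c[1] = 1×5 + -1×3 = 2; c[2] = -1×5 + 5×3 = 10; c[3] = 5×5 = 25. Result coefficients: [3, 2, 10, 25] → 3 + 2z + 10z^2 + 25z^3

3 + 2z + 10z^2 + 25z^3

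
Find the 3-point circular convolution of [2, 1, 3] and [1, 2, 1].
Use y[k] = Σ_j s[j]·t[(k-j) mod 3]. y[0] = 2×1 + 1×1 + 3×2 = 9; y[1] = 2×2 + 1×1 + 3×1 = 8; y[2] = 2×1 + 1×2 + 3×1 = 7. Result: [9, 8, 7]

[9, 8, 7]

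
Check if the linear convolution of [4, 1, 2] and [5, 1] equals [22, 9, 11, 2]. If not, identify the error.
Recompute linear convolution of [4, 1, 2] and [5, 1]: y[0] = 4×5 = 20; y[1] = 4×1 + 1×5 = 9; y[2] = 1×1 + 2×5 = 11; y[3] = 2×1 = 2 → [20, 9, 11, 2]. Compare to given [22, 9, 11, 2]: they differ at index 0: given 22, correct 20, so answer: No

No. Error at index 0: given 22, correct 20.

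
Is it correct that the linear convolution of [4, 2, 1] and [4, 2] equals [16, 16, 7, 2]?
Recompute linear convolution of [4, 2, 1] and [4, 2]: y[0] = 4×4 = 16; y[1] = 4×2 + 2×4 = 16; y[2] = 2×2 + 1×4 = 8; y[3] = 1×2 = 2 → [16, 16, 8, 2]. Compare to given [16, 16, 7, 2]: they differ at index 2: given 7, correct 8, so answer: No

No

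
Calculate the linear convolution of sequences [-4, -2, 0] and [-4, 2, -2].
y[0] = -4×-4 = 16; y[1] = -4×2 + -2×-4 = 0; y[2] = -4×-2 + -2×2 + 0×-4 = 4; y[3] = -2×-2 + 0×2 = 4; y[4] = 0×-2 = 0

[16, 0, 4, 4, 0]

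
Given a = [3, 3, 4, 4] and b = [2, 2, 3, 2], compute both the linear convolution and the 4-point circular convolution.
Linear: y_lin[0] = 3×2 = 6; y_lin[1] = 3×2 + 3×2 = 12; y_lin[2] = 3×3 + 3×2 + 4×2 = 23; y_lin[3] = 3×2 + 3×3 + 4×2 + 4×2 = 31; y_lin[4] = 3×2 + 4×3 + 4×2 = 26; y_lin[5] = 4×2 + 4×3 = 20; y_lin[6] = 4×2 = 8 → [6, 12, 23, 31, 26, 20, 8]. Circular (length 4): y[0] = 3×2 + 3×2 + 4×3 + 4×2 = 32; y[1] = 3×2 + 3×2 + 4×2 + 4×3 = 32; y[2] = 3×3 + 3×2 + 4×2 + 4×2 = 31; y[3] = 3×2 + 3×3 + 4×2 + 4×2 = 31 → [32, 32, 31, 31]

Linear: [6, 12, 23, 31, 26, 20, 8], Circular: [32, 32, 31, 31]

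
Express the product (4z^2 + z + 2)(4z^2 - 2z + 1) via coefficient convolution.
Ascending coefficients: a = [2, 1, 4], b = [1, -2, 4]. c[0] = 2×1 = 2; c[1] = 2×-2 + 1×1 = -3; c[2] = 2×4 + 1×-2 + 4×1 = 10; c[3] = 1×4 + 4×-2 = -4; c[4] = 4×4 = 16. Result coefficients: [2, -3, 10, -4, 16] → 16z^4 - 4z^3 + 10z^2 - 3z + 2

16z^4 - 4z^3 + 10z^2 - 3z + 2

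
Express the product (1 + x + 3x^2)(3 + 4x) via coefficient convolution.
Ascending coefficients: a = [1, 1, 3], b = [3, 4]. c[0] = 1×3 = 3; c[1] = 1×4 + 1×3 = 7; c[2] = 1×4 + 3×3 = 13; c[3] = 3×4 = 12. Result coefficients: [3, 7, 13, 12] → 3 + 7x + 13x^2 + 12x^3

3 + 7x + 13x^2 + 12x^3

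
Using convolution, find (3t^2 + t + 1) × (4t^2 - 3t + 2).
Ascending coefficients: a = [1, 1, 3], b = [2, -3, 4]. c[0] = 1×2 = 2; c[1] = 1×-3 + 1×2 = -1; c[2] = 1×4 + 1×-3 + 3×2 = 7; c[3] = 1×4 + 3×-3 = -5; c[4] = 3×4 = 12. Result coefficients: [2, -1, 7, -5, 12] → 12t^4 - 5t^3 + 7t^2 - t + 2

12t^4 - 5t^3 + 7t^2 - t + 2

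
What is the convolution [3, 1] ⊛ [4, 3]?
y[0] = 3×4 = 12; y[1] = 3×3 + 1×4 = 13; y[2] = 1×3 = 3

[12, 13, 3]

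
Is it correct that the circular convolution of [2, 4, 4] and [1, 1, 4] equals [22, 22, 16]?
Recompute circular convolution of [2, 4, 4] and [1, 1, 4]: y[0] = 2×1 + 4×4 + 4×1 = 22; y[1] = 2×1 + 4×1 + 4×4 = 22; y[2] = 2×4 + 4×1 + 4×1 = 16 → [22, 22, 16]. Given [22, 22, 16] matches, so answer: Yes

Yes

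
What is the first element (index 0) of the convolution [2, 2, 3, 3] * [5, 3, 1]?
Use y[k] = Σ_i a[i]·b[k-i] at k=0. y[0] = 2×5 = 10

10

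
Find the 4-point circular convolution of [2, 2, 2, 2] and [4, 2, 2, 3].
Use y[k] = Σ_j s[j]·t[(k-j) mod 4]. y[0] = 2×4 + 2×3 + 2×2 + 2×2 = 22; y[1] = 2×2 + 2×4 + 2×3 + 2×2 = 22; y[2] = 2×2 + 2×2 + 2×4 + 2×3 = 22; y[3] = 2×3 + 2×2 + 2×2 + 2×4 = 22. Result: [22, 22, 22, 22]

[22, 22, 22, 22]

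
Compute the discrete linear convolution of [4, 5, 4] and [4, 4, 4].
y[0] = 4×4 = 16; y[1] = 4×4 + 5×4 = 36; y[2] = 4×4 + 5×4 + 4×4 = 52; y[3] = 5×4 + 4×4 = 36; y[4] = 4×4 = 16

[16, 36, 52, 36, 16]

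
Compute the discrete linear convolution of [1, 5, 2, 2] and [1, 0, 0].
y[0] = 1×1 = 1; y[1] = 1×0 + 5×1 = 5; y[2] = 1×0 + 5×0 + 2×1 = 2; y[3] = 5×0 + 2×0 + 2×1 = 2; y[4] = 2×0 + 2×0 = 0; y[5] = 2×0 = 0

[1, 5, 2, 2, 0, 0]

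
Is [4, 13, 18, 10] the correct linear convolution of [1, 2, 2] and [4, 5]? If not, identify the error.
Recompute linear convolution of [1, 2, 2] and [4, 5]: y[0] = 1×4 = 4; y[1] = 1×5 + 2×4 = 13; y[2] = 2×5 + 2×4 = 18; y[3] = 2×5 = 10 → [4, 13, 18, 10]. Given [4, 13, 18, 10] matches, so answer: Yes

Yes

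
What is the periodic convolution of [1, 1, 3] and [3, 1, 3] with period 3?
Use y[k] = Σ_j a[j]·b[(k-j) mod 3]. y[0] = 1×3 + 1×3 + 3×1 = 9; y[1] = 1×1 + 1×3 + 3×3 = 13; y[2] = 1×3 + 1×1 + 3×3 = 13. Result: [9, 13, 13]

[9, 13, 13]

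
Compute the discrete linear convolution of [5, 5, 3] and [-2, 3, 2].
y[0] = 5×-2 = -10; y[1] = 5×3 + 5×-2 = 5; y[2] = 5×2 + 5×3 + 3×-2 = 19; y[3] = 5×2 + 3×3 = 19; y[4] = 3×2 = 6

[-10, 5, 19, 19, 6]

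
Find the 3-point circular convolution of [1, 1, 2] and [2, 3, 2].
Use y[k] = Σ_j a[j]·b[(k-j) mod 3]. y[0] = 1×2 + 1×2 + 2×3 = 10; y[1] = 1×3 + 1×2 + 2×2 = 9; y[2] = 1×2 + 1×3 + 2×2 = 9. Result: [10, 9, 9]

[10, 9, 9]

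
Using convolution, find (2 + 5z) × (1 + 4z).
Ascending coefficients: a = [2, 5], b = [1, 4]. c[0] = 2×1 = 2; c[1] = 2×4 + 5×1 = 13; c[2] = 5×4 = 20. Result coefficients: [2, 13, 20] → 2 + 13z + 20z^2

2 + 13z + 20z^2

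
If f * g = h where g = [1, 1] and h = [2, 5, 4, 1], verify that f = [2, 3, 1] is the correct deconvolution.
Forward-compute [2, 3, 1] * [1, 1]: h[0] = 2×1 = 2; h[1] = 2×1 + 3×1 = 5; h[2] = 3×1 + 1×1 = 4; h[3] = 1×1 = 1 → [2, 5, 4, 1]. Matches given h = [2, 5, 4, 1], so verified.

Verified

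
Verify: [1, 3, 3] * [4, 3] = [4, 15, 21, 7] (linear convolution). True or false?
Recompute linear convolution of [1, 3, 3] and [4, 3]: y[0] = 1×4 = 4; y[1] = 1×3 + 3×4 = 15; y[2] = 3×3 + 3×4 = 21; y[3] = 3×3 = 9 → [4, 15, 21, 9]. Compare to given [4, 15, 21, 7]: they differ at index 3: given 7, correct 9, so answer: No

No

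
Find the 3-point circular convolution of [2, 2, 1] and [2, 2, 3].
Use y[k] = Σ_j a[j]·b[(k-j) mod 3]. y[0] = 2×2 + 2×3 + 1×2 = 12; y[1] = 2×2 + 2×2 + 1×3 = 11; y[2] = 2×3 + 2×2 + 1×2 = 12. Result: [12, 11, 12]

[12, 11, 12]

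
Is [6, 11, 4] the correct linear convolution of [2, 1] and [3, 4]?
Recompute linear convolution of [2, 1] and [3, 4]: y[0] = 2×3 = 6; y[1] = 2×4 + 1×3 = 11; y[2] = 1×4 = 4 → [6, 11, 4]. Given [6, 11, 4] matches, so answer: Yes

Yes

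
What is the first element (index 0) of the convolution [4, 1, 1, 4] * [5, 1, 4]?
Use y[k] = Σ_i a[i]·b[k-i] at k=0. y[0] = 4×5 = 20

20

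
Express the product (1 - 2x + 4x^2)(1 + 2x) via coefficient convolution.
Ascending coefficients: a = [1, -2, 4], b = [1, 2]. c[0] = 1×1 = 1; c[1] = 1×2 + -2×1 = 0; c[2] = -2×2 + 4×1 = 0; c[3] = 4×2 = 8. Result coefficients: [1, 0, 0, 8] → 1 + 8x^3

1 + 8x^3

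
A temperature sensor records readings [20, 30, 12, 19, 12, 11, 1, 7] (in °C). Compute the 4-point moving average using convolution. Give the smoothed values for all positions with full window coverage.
4-point moving average kernel = [1, 1, 1, 1]. Apply in 'valid' mode (full window coverage): avg[0] = (20 + 30 + 12 + 19) / 4 = 20.25; avg[1] = (30 + 12 + 19 + 12) / 4 = 18.25; avg[2] = (12 + 19 + 12 + 11) / 4 = 13.5; avg[3] = (19 + 12 + 11 + 1) / 4 = 10.75; avg[4] = (12 + 11 + 1 + 7) / 4 = 7.75. Smoothed values: [20.25, 18.25, 13.5, 10.75, 7.75]

[20.25, 18.25, 13.5, 10.75, 7.75]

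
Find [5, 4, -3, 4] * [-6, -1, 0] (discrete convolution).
y[0] = 5×-6 = -30; y[1] = 5×-1 + 4×-6 = -29; y[2] = 5×0 + 4×-1 + -3×-6 = 14; y[3] = 4×0 + -3×-1 + 4×-6 = -21; y[4] = -3×0 + 4×-1 = -4; y[5] = 4×0 = 0

[-30, -29, 14, -21, -4, 0]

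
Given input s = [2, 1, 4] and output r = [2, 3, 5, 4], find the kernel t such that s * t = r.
Output length 4 = len(s) + len(t) - 1 ⇒ len(t) = 2. Solve t forward using t[k] = (r[k] - Σ_{i≥1} s[i]·t[k-i]) / s[0]: t[0] = r[0] / s[0] = 2 / 2 = 1; t[1] = (r[1] - 1×1) / s[0] = (3 - 1×1) / 2 = 1. So t = [1, 1]. Forward-check [2, 1, 4] * [1, 1]: r[0] = 2×1 = 2; r[1] = 2×1 + 1×1 = 3; r[2] = 1×1 + 4×1 = 5; r[3] = 4×1 = 4 → [2, 3, 5, 4] ✓

[1, 1]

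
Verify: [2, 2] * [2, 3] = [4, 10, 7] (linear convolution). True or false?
Recompute linear convolution of [2, 2] and [2, 3]: y[0] = 2×2 = 4; y[1] = 2×3 + 2×2 = 10; y[2] = 2×3 = 6 → [4, 10, 6]. Compare to given [4, 10, 7]: they differ at index 2: given 7, correct 6, so answer: No

No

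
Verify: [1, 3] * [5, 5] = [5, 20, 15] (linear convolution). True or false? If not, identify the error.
Recompute linear convolution of [1, 3] and [5, 5]: y[0] = 1×5 = 5; y[1] = 1×5 + 3×5 = 20; y[2] = 3×5 = 15 → [5, 20, 15]. Given [5, 20, 15] matches, so answer: Yes

Yes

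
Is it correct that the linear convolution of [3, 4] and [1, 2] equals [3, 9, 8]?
Recompute linear convolution of [3, 4] and [1, 2]: y[0] = 3×1 = 3; y[1] = 3×2 + 4×1 = 10; y[2] = 4×2 = 8 → [3, 10, 8]. Compare to given [3, 9, 8]: they differ at index 1: given 9, correct 10, so answer: No

No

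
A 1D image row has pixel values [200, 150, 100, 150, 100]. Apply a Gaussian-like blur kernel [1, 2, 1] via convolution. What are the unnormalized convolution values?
Convolve image row [200, 150, 100, 150, 100] with kernel [1, 2, 1]: y[0] = 200×1 = 200; y[1] = 200×2 + 150×1 = 550; y[2] = 200×1 + 150×2 + 100×1 = 600; y[3] = 150×1 + 100×2 + 150×1 = 500; y[4] = 100×1 + 150×2 + 100×1 = 500; y[5] = 150×1 + 100×2 = 350; y[6] = 100×1 = 100 → [200, 550, 600, 500, 500, 350, 100]. Normalization factor = sum(kernel) = 4.

[200, 550, 600, 500, 500, 350, 100]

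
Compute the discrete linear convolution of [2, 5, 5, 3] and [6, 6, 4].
y[0] = 2×6 = 12; y[1] = 2×6 + 5×6 = 42; y[2] = 2×4 + 5×6 + 5×6 = 68; y[3] = 5×4 + 5×6 + 3×6 = 68; y[4] = 5×4 + 3×6 = 38; y[5] = 3×4 = 12

[12, 42, 68, 68, 38, 12]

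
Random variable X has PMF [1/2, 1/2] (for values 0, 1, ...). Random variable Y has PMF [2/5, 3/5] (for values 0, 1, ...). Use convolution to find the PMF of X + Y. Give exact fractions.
P(X+Y=k) = Σ_i P(X=i)·P(Y=k-i) — a convolution of [1/2, 1/2] and [2/5, 3/5]. P(X+Y=0) = (1/2)×(2/5) = 1/5; P(X+Y=1) = (1/2)×(3/5) + (1/2)×(2/5) = 3/10 + 1/5 = 1/2; P(X+Y=2) = (1/2)×(3/5) = 3/10. PMF: [1/5, 1/2, 3/10] (sums to 1 ✓)

[1/5, 1/2, 3/10]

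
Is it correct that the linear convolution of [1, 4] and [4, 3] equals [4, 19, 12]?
Recompute linear convolution of [1, 4] and [4, 3]: y[0] = 1×4 = 4; y[1] = 1×3 + 4×4 = 19; y[2] = 4×3 = 12 → [4, 19, 12]. Given [4, 19, 12] matches, so answer: Yes

Yes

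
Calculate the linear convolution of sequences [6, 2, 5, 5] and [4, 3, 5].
y[0] = 6×4 = 24; y[1] = 6×3 + 2×4 = 26; y[2] = 6×5 + 2×3 + 5×4 = 56; y[3] = 2×5 + 5×3 + 5×4 = 45; y[4] = 5×5 + 5×3 = 40; y[5] = 5×5 = 25

[24, 26, 56, 45, 40, 25]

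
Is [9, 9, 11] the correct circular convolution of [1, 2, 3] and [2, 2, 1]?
Recompute circular convolution of [1, 2, 3] and [2, 2, 1]: y[0] = 1×2 + 2×1 + 3×2 = 10; y[1] = 1×2 + 2×2 + 3×1 = 9; y[2] = 1×1 + 2×2 + 3×2 = 11 → [10, 9, 11]. Compare to given [9, 9, 11]: they differ at index 0: given 9, correct 10, so answer: No

No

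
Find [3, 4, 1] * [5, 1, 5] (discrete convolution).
y[0] = 3×5 = 15; y[1] = 3×1 + 4×5 = 23; y[2] = 3×5 + 4×1 + 1×5 = 24; y[3] = 4×5 + 1×1 = 21; y[4] = 1×5 = 5

[15, 23, 24, 21, 5]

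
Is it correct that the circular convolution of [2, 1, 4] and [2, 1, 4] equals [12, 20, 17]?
Recompute circular convolution of [2, 1, 4] and [2, 1, 4]: y[0] = 2×2 + 1×4 + 4×1 = 12; y[1] = 2×1 + 1×2 + 4×4 = 20; y[2] = 2×4 + 1×1 + 4×2 = 17 → [12, 20, 17]. Given [12, 20, 17] matches, so answer: Yes

Yes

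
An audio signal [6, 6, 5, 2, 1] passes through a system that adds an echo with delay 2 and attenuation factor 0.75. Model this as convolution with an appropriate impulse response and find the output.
Direct-path + delayed-attenuated-path model → impulse response h = [1, 0, 0.75] (1 at lag 0, 0.75 at lag 2). Output y[n] = x[n] + 0.75·x[n - 2] (with x[n] = 0 outside 0..4): y[0] = 6 + 0.75×0 = 6; y[1] = 6 + 0.75×0 = 6; y[2] = 5 + 0.75×6 = 9.5; y[3] = 2 + 0.75×6 = 6.5; y[4] = 1 + 0.75×5 = 4.75; y[5] = 0 + 0.75×2 = 1.5; y[6] = 0 + 0.75×1 = 0.75. So y = [6, 6, 9.5, 6.5, 4.75, 1.5, 0.75]

[6, 6, 9.5, 6.5, 4.75, 1.5, 0.75]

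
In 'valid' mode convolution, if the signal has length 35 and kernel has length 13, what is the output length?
'Valid' mode counts only positions where the kernel fully overlaps the signal: m - n + 1 = 35 - 13 + 1 = 23

23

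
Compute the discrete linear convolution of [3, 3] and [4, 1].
y[0] = 3×4 = 12; y[1] = 3×1 + 3×4 = 15; y[2] = 3×1 = 3

[12, 15, 3]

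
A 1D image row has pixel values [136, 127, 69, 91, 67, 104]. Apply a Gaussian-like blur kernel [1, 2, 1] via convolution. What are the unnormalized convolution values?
Convolve image row [136, 127, 69, 91, 67, 104] with kernel [1, 2, 1]: y[0] = 136×1 = 136; y[1] = 136×2 + 127×1 = 399; y[2] = 136×1 + 127×2 + 69×1 = 459; y[3] = 127×1 + 69×2 + 91×1 = 356; y[4] = 69×1 + 91×2 + 67×1 = 318; y[5] = 91×1 + 67×2 + 104×1 = 329; y[6] = 67×1 + 104×2 = 275; y[7] = 104×1 = 104 → [136, 399, 459, 356, 318, 329, 275, 104]. Normalization factor = sum(kernel) = 4.

[136, 399, 459, 356, 318, 329, 275, 104]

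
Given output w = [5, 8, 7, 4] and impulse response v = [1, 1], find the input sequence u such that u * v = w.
Deconvolve w=[5, 8, 7, 4] by v=[1, 1]. Since v[0]=1, solve forward: u[0] = w[0] / 1 = 5; u[1] = (w[1] - 5×1) / 1 = 3; u[2] = (w[2] - 3×1) / 1 = 4. So u = [5, 3, 4]. Check by forward convolution: w[0] = 5×1 = 5; w[1] = 5×1 + 3×1 = 8; w[2] = 3×1 + 4×1 = 7; w[3] = 4×1 = 4

[5, 3, 4]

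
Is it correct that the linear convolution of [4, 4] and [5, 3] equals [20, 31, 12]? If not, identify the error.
Recompute linear convolution of [4, 4] and [5, 3]: y[0] = 4×5 = 20; y[1] = 4×3 + 4×5 = 32; y[2] = 4×3 = 12 → [20, 32, 12]. Compare to given [20, 31, 12]: they differ at index 1: given 31, correct 32, so answer: No

No. Error at index 1: given 31, correct 32.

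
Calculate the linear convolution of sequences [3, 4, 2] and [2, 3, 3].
y[0] = 3×2 = 6; y[1] = 3×3 + 4×2 = 17; y[2] = 3×3 + 4×3 + 2×2 = 25; y[3] = 4×3 + 2×3 = 18; y[4] = 2×3 = 6

[6, 17, 25, 18, 6]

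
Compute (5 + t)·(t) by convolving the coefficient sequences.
Ascending coefficients: a = [5, 1], b = [0, 1]. c[0] = 5×0 = 0; c[1] = 5×1 + 1×0 = 5; c[2] = 1×1 = 1. Result coefficients: [0, 5, 1] → 5t + t^2

5t + t^2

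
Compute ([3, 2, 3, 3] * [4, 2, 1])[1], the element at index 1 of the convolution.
Use y[k] = Σ_i a[i]·b[k-i] at k=1. y[1] = 3×2 + 2×4 = 14

14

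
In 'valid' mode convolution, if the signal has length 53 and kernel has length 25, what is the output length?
'Valid' mode counts only positions where the kernel fully overlaps the signal: m - n + 1 = 53 - 25 + 1 = 29

29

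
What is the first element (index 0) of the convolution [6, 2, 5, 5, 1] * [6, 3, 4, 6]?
Use y[k] = Σ_i a[i]·b[k-i] at k=0. y[0] = 6×6 = 36

36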